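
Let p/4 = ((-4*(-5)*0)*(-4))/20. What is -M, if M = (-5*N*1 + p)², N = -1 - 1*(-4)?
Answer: -225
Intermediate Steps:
N = 3 (N = -1 + 4 = 3)
p = 0 (p = 4*(((-4*(-5)*0)*(-4))/20) = 4*(((20*0)*(-4))*(1/20)) = 4*((0*(-4))*(1/20)) = 4*(0*(1/20)) = 4*0 = 0)
M = 225 (M = (-5*3*1 + 0)² = (-15*1 + 0)² = (-15 + 0)² = (-15)² = 225)
-M = -1*225 = -225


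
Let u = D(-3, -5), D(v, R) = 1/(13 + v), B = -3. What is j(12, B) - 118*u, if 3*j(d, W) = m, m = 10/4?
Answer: -329/30 ≈ -10.967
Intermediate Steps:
m = 5/2 (m = 10*(¼) = 5/2 ≈ 2.5000)
j(d, W) = ⅚ (j(d, W) = (⅓)*(5/2) = ⅚)
u = ⅒ (u = 1/(13 - 3) = 1/10 = ⅒ ≈ 0.10000)
j(12, B) - 118*u = ⅚ - 118*⅒ = ⅚ - 59/5 = -329/30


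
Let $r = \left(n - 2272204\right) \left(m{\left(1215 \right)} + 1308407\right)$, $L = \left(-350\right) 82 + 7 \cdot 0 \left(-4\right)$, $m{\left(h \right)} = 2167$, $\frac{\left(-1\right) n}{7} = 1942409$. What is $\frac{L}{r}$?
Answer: $\frac{14350}{10398793307229} \approx 1.38 \cdot 10^{-9}$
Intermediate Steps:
$n = -13596863$ ($n = \left(-7\right) 1942409 = -13596863$)
$L = -28700$ ($L = -28700 + 0 \left(-4\right) = -28700 + 0 = -28700$)
$r = -20797586614458$ ($r = \left(-13596863 - 2272204\right) \left(2167 + 1308407\right) = \left(-15869067\right) 1310574 = -20797586614458$)
$\frac{L}{r} = - \frac{28700}{-20797586614458} = \left(-28700\right) \left(- \frac{1}{20797586614458}\right) = \frac{14350}{10398793307229}$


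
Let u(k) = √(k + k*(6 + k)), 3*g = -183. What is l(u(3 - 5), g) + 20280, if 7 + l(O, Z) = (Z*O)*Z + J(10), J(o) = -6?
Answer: 20267 + 3721*I*√10 ≈ 20267.0 + 11767.0*I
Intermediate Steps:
g = -61 (g = (⅓)*(-183) = -61)
l(O, Z) = -13 + O*Z² (l(O, Z) = -7 + ((Z*O)*Z - 6) = -7 + ((O*Z)*Z - 6) = -7 + (O*Z² - 6) = -7 + (-6 + O*Z²) = -13 + O*Z²)
l(u(3 - 5), g) + 20280 = (-13 + √((3 - 5)*(7 + (3 - 5)))*(-61)²) + 20280 = (-13 + √(-2*(7 - 2))*3721) + 20280 = (-13 + √(-2*5)*3721) + 20280 = (-13 + √(-10)*3721) + 20280 = (-13 + (I*√10)*3721) + 20280 = (-13 + 3721*I*√10) + 20280 = 20267 + 3721*I*√10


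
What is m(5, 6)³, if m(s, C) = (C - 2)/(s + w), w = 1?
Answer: 8/27 ≈ 0.29630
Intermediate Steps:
m(s, C) = (-2 + C)/(1 + s) (m(s, C) = (C - 2)/(s + 1) = (-2 + C)/(1 + s))
m(5, 6)³ = ((-2 + 6)/(1 + 5))³ = (4/6)³ = ((⅙)*4)³ = (⅔)³ = 8/27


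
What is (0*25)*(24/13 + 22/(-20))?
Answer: 0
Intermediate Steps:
(0*25)*(24/13 + 22/(-20)) = 0*(24*(1/13) + 22*(-1/20)) = 0*(24/13 - 11/10) = 0*(97/130) = 0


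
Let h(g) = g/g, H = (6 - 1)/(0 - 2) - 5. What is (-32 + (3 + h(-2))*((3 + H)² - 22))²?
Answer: 1521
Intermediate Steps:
H = -15/2 (H = 5/(-2) - 5 = 5*(-½) - 5 = -5/2 - 5 = -15/2 ≈ -7.5000)
h(g) = 1
(-32 + (3 + h(-2))*((3 + H)² - 22))² = (-32 + (3 + 1)*((3 - 15/2)² - 22))² = (-32 + 4*((-9/2)² - 22))² = (-32 + 4*(81/4 - 22))² = (-32 + 4*(-7/4))² = (-32 - 7)² = (-39)² = 1521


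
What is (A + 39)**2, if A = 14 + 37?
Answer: 8100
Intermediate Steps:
A = 51
(A + 39)**2 = (51 + 39)**2 = 90**2 = 8100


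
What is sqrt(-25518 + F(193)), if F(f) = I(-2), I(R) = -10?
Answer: 2*I*sqrt(6382) ≈ 159.77*I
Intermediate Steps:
F(f) = -10
sqrt(-25518 + F(193)) = sqrt(-25518 - 10) = sqrt(-25528) = 2*I*sqrt(6382)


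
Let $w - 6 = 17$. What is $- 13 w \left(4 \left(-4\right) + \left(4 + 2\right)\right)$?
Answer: $2990$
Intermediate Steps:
$w = 23$ ($w = 6 + 17 = 23$)
$- 13 w \left(4 \left(-4\right) + \left(4 + 2\right)\right) = \left(-13\right) 23 \left(4 \left(-4\right) + \left(4 + 2\right)\right) = - 299 \left(-16 + 6\right) = \left(-299\right) \left(-10\right) = 2990$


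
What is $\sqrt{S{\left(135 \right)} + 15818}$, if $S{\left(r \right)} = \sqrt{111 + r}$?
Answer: $\sqrt{15818 + \sqrt{246}} \approx 125.83$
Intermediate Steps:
$\sqrt{S{\left(135 \right)} + 15818} = \sqrt{\sqrt{111 + 135} + 15818} = \sqrt{\sqrt{246} + 15818} = \sqrt{15818 + \sqrt{246}}$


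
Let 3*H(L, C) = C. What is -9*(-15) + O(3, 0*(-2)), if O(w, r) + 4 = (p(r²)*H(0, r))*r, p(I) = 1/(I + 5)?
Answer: 131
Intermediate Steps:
H(L, C) = C/3
p(I) = 1/(5 + I)
O(w, r) = -4 + r²/(3*(5 + r²)) (O(w, r) = -4 + ((r/3)/(5 + r²))*r = -4 + (r/(3*(5 + r²)))*r = -4 + r²/(3*(5 + r²)))
-9*(-15) + O(3, 0*(-2)) = -9*(-15) + (-60 - 11*(0*(-2))²)/(3*(5 + (0*(-2))²)) = 135 + (-60 - 11*0²)/(3*(5 + 0²)) = 135 + (-60 - 11*0)/(3*(5 + 0)) = 135 + (⅓)*(-60 + 0)/5 = 135 + (⅓)*(⅕)*(-60) = 135 - 4 = 131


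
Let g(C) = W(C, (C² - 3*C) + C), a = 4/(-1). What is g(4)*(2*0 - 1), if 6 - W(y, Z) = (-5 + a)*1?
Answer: -15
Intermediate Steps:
a = -4 (a = 4*(-1) = -4)
W(y, Z) = 15 (W(y, Z) = 6 - (-5 - 4) = 6 - (-9) = 6 - 1*(-9) = 6 + 9 = 15)
g(C) = 15
g(4)*(2*0 - 1) = 15*(2*0 - 1) = 15*(0 - 1) = 15*(-1) = -15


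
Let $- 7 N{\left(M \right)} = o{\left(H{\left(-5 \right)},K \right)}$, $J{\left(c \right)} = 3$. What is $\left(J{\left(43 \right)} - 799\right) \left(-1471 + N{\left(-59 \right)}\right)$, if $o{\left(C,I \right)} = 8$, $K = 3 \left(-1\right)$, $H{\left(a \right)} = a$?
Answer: $\frac{8202780}{7} \approx 1.1718 \cdot 10^{6}$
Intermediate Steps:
$K = -3$
$N{\left(M \right)} = - \frac{8}{7}$ ($N{\left(M \right)} = \left(- \frac{1}{7}\right) 8 = - \frac{8}{7}$)
$\left(J{\left(43 \right)} - 799\right) \left(-1471 + N{\left(-59 \right)}\right) = \left(3 - 799\right) \left(-1471 - \frac{8}{7}\right) = \left(-796\right) \left(- \frac{10305}{7}\right) = \frac{8202780}{7}$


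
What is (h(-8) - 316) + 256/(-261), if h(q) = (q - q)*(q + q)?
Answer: -82732/261 ≈ -316.98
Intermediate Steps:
h(q) = 0 (h(q) = 0*(2*q) = 0)
(h(-8) - 316) + 256/(-261) = (0 - 316) + 256/(-261) = -316 + 256*(-1/261) = -316 - 256/261 = -82732/261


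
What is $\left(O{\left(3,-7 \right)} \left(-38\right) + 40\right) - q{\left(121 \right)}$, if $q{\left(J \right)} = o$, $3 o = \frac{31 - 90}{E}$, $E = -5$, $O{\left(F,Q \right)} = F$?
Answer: $- \frac{1169}{15} \approx -77.933$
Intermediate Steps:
$o = \frac{59}{15}$ ($o = \frac{\left(31 - 90\right) \frac{1}{-5}}{3} = \frac{\left(31 - 90\right) \left(- \frac{1}{5}\right)}{3} = \frac{\left(-59\right) \left(- \frac{1}{5}\right)}{3} = \frac{1}{3} \cdot \frac{59}{5} = \frac{59}{15} \approx 3.9333$)
$q{\left(J \right)} = \frac{59}{15}$
$\left(O{\left(3,-7 \right)} \left(-38\right) + 40\right) - q{\left(121 \right)} = \left(3 \left(-38\right) + 40\right) - \frac{59}{15} = \left(-114 + 40\right) - \frac{59}{15} = -74 - \frac{59}{15} = - \frac{1169}{15}$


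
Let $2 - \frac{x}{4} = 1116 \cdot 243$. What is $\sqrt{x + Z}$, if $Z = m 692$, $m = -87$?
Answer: $2 i \sqrt{286237} \approx 1070.0 i$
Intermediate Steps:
$Z = -60204$ ($Z = \left(-87\right) 692 = -60204$)
$x = -1084744$ ($x = 8 - 4 \cdot 1116 \cdot 243 = 8 - 1084752 = -1084744$)
$\sqrt{x + Z} = \sqrt{-1084744 - 60204} = \sqrt{-1144948} = 2 i \sqrt{286237}$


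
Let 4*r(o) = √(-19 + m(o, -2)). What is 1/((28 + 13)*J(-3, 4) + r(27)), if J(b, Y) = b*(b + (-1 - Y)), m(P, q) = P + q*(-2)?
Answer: 1312/1291007 - 2*√3/3873021 ≈ 0.0010154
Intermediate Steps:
m(P, q) = P - 2*q
J(b, Y) = b*(-1 + b - Y)
r(o) = √(-15 + o)/4 (r(o) = √(-19 + (o - 2*(-2)))/4 = √(-19 + (o + 4))/4 = √(-19 + (4 + o))/4 = √(-15 + o)/4)
1/((28 + 13)*J(-3, 4) + r(27)) = 1/((28 + 13)*(-3*(-1 - 3 - 1*4)) + √(-15 + 27)/4) = 1/(41*(-3*(-1 - 3 - 4)) + √12/4) = 1/(41*(-3*(-8)) + (2*√3)/4) = 1/(41*24 + √3/2) = 1/(984 + √3/2)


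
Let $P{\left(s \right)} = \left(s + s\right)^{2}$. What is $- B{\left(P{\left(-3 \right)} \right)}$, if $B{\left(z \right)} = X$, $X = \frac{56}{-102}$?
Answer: $\frac{28}{51} \approx 0.54902$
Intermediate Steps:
$P{\left(s \right)} = 4 s^{2}$ ($P{\left(s \right)} = \left(2 s\right)^{2} = 4 s^{2}$)
$X = - \frac{28}{51}$ ($X = 56 \left(- \frac{1}{102}\right) = - \frac{28}{51} \approx -0.54902$)
$B{\left(z \right)} = - \frac{28}{51}$
$- B{\left(P{\left(-3 \right)} \right)} = \left(-1\right) \left(- \frac{28}{51}\right) = \frac{28}{51}$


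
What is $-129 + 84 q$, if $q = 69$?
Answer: $5667$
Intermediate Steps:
$-129 + 84 q = -129 + 84 \cdot 69 = -129 + 5796 = 5667$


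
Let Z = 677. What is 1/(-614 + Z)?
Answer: 1/63 ≈ 0.015873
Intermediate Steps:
1/(-614 + Z) = 1/(-614 + 677) = 1/63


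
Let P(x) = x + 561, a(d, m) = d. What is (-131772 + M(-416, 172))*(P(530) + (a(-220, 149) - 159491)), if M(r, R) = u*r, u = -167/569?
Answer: 11882033221520/569 ≈ 2.0882e+10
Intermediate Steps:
u = -167/569 (u = -167*1/569 = -167/569 ≈ -0.29350)
M(r, R) = -167*r/569
P(x) = 561 + x
(-131772 + M(-416, 172))*(P(530) + (a(-220, 149) - 159491)) = (-131772 - 167/569*(-416))*((561 + 530) + (-220 - 159491)) = (-131772 + 69472/569)*(1091 - 159711) = -74908796/569*(-158620) = 11882033221520/569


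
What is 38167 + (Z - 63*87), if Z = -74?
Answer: 32612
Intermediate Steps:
38167 + (Z - 63*87) = 38167 + (-74 - 63*87) = 38167 + (-74 - 5481) = 38167 - 5555 = 32612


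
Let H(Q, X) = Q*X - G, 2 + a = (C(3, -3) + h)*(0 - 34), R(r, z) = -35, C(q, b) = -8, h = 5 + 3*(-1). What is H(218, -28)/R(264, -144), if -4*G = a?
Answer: 12107/70 ≈ 172.96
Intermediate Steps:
h = 2 (h = 5 - 3 = 2)
a = 202 (a = -2 + (-8 + 2)*(0 - 34) = -2 - 6*(-34) = -2 + 204 = 202)
G = -101/2 (G = -¼*202 = -101/2 ≈ -50.500)
H(Q, X) = 101/2 + Q*X (H(Q, X) = Q*X - 1*(-101/2) = Q*X + 101/2 = 101/2 + Q*X)
H(218, -28)/R(264, -144) = (101/2 + 218*(-28))/(-35) = (101/2 - 6104)*(-1/35) = -12107/2*(-1/35) = 12107/70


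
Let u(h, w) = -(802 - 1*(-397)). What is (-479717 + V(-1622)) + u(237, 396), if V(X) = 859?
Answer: -480057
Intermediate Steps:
u(h, w) = -1199 (u(h, w) = -(802 + 397) = -1*1199 = -1199)
(-479717 + V(-1622)) + u(237, 396) = (-479717 + 859) - 1199 = -478858 - 1199 = -480057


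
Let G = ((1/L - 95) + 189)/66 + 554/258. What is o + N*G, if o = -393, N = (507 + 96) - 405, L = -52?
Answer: 702339/2236 ≈ 314.10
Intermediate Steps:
N = 198 (N = 603 - 405 = 198)
G = 527029/147576 (G = ((1/(-52) - 95) + 189)/66 + 554/258 = ((-1/52 - 95) + 189)*(1/66) + 554*(1/258) = (-4941/52 + 189)*(1/66) + 277/129 = (4887/52)*(1/66) + 277/129 = 1629/1144 + 277/129 = 527029/147576 ≈ 3.5712)
o + N*G = -393 + 198*(527029/147576) = -393 + 1581087/2236 = 702339/2236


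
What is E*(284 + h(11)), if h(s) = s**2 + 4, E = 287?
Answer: 117383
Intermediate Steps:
h(s) = 4 + s**2
E*(284 + h(11)) = 287*(284 + (4 + 11**2)) = 287*(284 + (4 + 121)) = 287*(284 + 125) = 287*409 = 117383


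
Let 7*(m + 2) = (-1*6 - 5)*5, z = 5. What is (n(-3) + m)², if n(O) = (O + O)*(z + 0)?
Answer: 77841/49 ≈ 1588.6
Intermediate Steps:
m = -69/7 (m = -2 + ((-1*6 - 5)*5)/7 = -2 + ((-6 - 5)*5)/7 = -2 + (-11*5)/7 = -2 + (⅐)*(-55) = -2 - 55/7 = -69/7 ≈ -9.8571)
n(O) = 10*O (n(O) = (O + O)*(5 + 0) = (2*O)*5 = 10*O)
(n(-3) + m)² = (10*(-3) - 69/7)² = (-30 - 69/7)² = (-279/7)² = 77841/49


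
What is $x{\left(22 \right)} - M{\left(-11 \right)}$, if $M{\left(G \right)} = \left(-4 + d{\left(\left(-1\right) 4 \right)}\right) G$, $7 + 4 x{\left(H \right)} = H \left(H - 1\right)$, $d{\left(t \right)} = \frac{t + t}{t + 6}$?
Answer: $\frac{103}{4} \approx 25.75$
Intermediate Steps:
$d{\left(t \right)} = \frac{2 t}{6 + t}$
$x{\left(H \right)} = - \frac{7}{4} + \frac{H \left(-1 + H\right)}{4}$ ($x{\left(H \right)} = - \frac{7}{4} + \frac{H \left(H - 1\right)}{4} = - \frac{7}{4} + \frac{H \left(-1 + H\right)}{4}$)
$M{\left(G \right)} = - 8 G$ ($M{\left(G \right)} = \left(-4 + \frac{2 \left(\left(-1\right) 4\right)}{6 - 4}\right) G = \left(-4 + 2 \left(-4\right) \frac{1}{6 - 4}\right) G = \left(-4 + 2 \left(-4\right) \frac{1}{2}\right) G = \left(-4 - 4\right) G = - 8 G$)
$x{\left(22 \right)} - M{\left(-11 \right)} = \left(- \frac{7}{4} - \frac{11}{2} + \frac{22^{2}}{4}\right) - \left(-8\right) \left(-11\right) = \left(- \frac{7}{4} - \frac{11}{2} + \frac{1}{4} \cdot 484\right) - 88 = \left(- \frac{7}{4} - \frac{11}{2} + 121\right) - 88 = \frac{455}{4} - 88 = \frac{103}{4}$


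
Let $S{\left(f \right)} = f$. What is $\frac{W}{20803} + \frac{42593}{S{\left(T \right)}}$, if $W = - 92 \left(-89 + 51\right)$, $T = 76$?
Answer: $\frac{886327875}{1581028} \approx 560.6$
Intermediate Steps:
$W = 3496$ ($W = \left(-92\right) \left(-38\right) = 3496$)
$\frac{W}{20803} + \frac{42593}{S{\left(T \right)}} = \frac{3496}{20803} + \frac{42593}{76} = \frac{886327875}{1581028}$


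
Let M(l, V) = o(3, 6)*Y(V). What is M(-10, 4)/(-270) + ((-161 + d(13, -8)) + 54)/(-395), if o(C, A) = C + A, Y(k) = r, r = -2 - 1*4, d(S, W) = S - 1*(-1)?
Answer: 172/395 ≈ 0.43544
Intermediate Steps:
d(S, W) = 1 + S (d(S, W) = S + 1 = 1 + S)
r = -6 (r = -2 - 4 = -6)
Y(k) = -6
o(C, A) = A + C
M(l, V) = -54 (M(l, V) = (6 + 3)*(-6) = 9*(-6) = -54)
M(-10, 4)/(-270) + ((-161 + d(13, -8)) + 54)/(-395) = -54/(-270) + ((-161 + (1 + 13)) + 54)/(-395) = -54*(-1/270) + ((-161 + 14) + 54)*(-1/395) = ⅕ + (-147 + 54)*(-1/395) = ⅕ - 93*(-1/395) = ⅕ + 93/395 = 172/395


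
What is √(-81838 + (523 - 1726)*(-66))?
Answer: 2*I*√610 ≈ 49.396*I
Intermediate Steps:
√(-81838 + (523 - 1726)*(-66)) = √(-81838 - 1203*(-66)) = √(-81838 + 79398) = √(-2440) = 2*I*√610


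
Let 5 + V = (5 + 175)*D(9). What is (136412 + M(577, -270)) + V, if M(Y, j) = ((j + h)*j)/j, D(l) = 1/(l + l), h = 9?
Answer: 136156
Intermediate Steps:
D(l) = 1/(2*l)
V = 5 (V = -5 + (5 + 175)*((1/2)/9) = -5 + 180*((1/2)*(1/9)) = -5 + 180*(1/18) = -5 + 10 = 5)
M(Y, j) = 9 + j (M(Y, j) = ((j + 9)*j)/j = ((9 + j)*j)/j = (j*(9 + j))/j = 9 + j)
(136412 + M(577, -270)) + V = (136412 + (9 - 270)) + 5 = (136412 - 261) + 5 = 136151 + 5 = 136156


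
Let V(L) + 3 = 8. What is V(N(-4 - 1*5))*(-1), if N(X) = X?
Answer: -5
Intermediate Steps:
V(L) = 5 (V(L) = -3 + 8 = 5)
V(N(-4 - 1*5))*(-1) = 5*(-1) = -5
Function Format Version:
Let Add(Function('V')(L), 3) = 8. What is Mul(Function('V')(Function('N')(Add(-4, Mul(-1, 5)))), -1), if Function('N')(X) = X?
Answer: -5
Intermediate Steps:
Function('V')(L) = 5 (Function('V')(L) = Add(-3, 8) = 5)
Mul(Function('V')(Function('N')(Add(-4, Mul(-1, 5)))), -1) = Mul(5, -1) = -5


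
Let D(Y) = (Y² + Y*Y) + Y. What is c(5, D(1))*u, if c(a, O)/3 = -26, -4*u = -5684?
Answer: -110838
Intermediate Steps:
u = 1421 (u = -¼*(-5684) = 1421)
D(Y) = Y + 2*Y² (D(Y) = (Y² + Y²) + Y = 2*Y² + Y = Y + 2*Y²)
c(a, O) = -78 (c(a, O) = 3*(-26) = -78)
c(5, D(1))*u = -78*1421 = -110838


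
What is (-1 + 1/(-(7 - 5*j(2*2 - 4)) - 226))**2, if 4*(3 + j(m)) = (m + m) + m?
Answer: 62001/61504 ≈ 1.0081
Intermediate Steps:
j(m) = -3 + 3*m/4 (j(m) = -3 + ((m + m) + m)/4 = -3 + (2*m + m)/4 = -3 + (3*m)/4 = -3 + 3*m/4)
(-1 + 1/(-(7 - 5*j(2*2 - 4)) - 226))**2 = (-1 + 1/(-(7 - 5*(-3 + 3*(2*2 - 4)/4)) - 226))**2 = (-1 + 1/(-(7 - 5*(-3 + 3*(4 - 4)/4)) - 226))**2 = (-1 + 1/(-(7 - 5*(-3 + (3/4)*0)) - 226))**2 = (-1 + 1/(-(7 - 5*(-3 + 0)) - 226))**2 = (-1 + 1/(-(7 - 5*(-3)) - 226))**2 = (-1 + 1/(-(7 + 15) - 226))**2 = (-1 + 1/(-1*22 - 226))**2 = (-1 + 1/(-22 - 226))**2 = (-1 + 1/(-248))**2 = (-1 - 1/248)**2 = (-249/248)**2 = 62001/61504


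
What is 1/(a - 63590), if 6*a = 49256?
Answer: -3/166142 ≈ -1.8057e-5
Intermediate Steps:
a = 24628/3 (a = (⅙)*49256 = 24628/3 ≈ 8209.3)
1/(a - 63590) = 1/(24628/3 - 63590) = 1/(-166142/3) = -3/166142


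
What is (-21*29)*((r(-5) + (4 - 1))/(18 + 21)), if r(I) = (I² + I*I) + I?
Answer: -9744/13 ≈ -749.54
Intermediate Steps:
r(I) = I + 2*I² (r(I) = (I² + I²) + I = 2*I² + I = I + 2*I²)
(-21*29)*((r(-5) + (4 - 1))/(18 + 21)) = (-21*29)*((-5*(1 + 2*(-5)) + (4 - 1))/(18 + 21)) = -609*(-5*(1 - 10) + 3)/39 = -609*(-5*(-9) + 3)/39 = -609*(45 + 3)/39 = -29232/39 = -609*16/13 = -9744/13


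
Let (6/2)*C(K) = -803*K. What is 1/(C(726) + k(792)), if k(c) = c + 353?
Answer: -1/193181 ≈ -5.1765e-6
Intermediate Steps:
k(c) = 353 + c
C(K) = -803*K/3 (C(K) = (-803*K)/3 = -803*K/3)
1/(C(726) + k(792)) = 1/(-803/3*726 + (353 + 792)) = 1/(-194326 + 1145) = 1/(-193181) = -1/193181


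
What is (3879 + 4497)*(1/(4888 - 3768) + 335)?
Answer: 392835447/140 ≈ 2.8060e+6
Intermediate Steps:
(3879 + 4497)*(1/(4888 - 3768) + 335) = 8376*(1/1120 + 335) = 8376*(375201/1120) = 392835447/140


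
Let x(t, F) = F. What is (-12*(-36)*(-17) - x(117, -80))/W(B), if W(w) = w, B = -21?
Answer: 7264/21 ≈ 345.90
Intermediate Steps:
(-12*(-36)*(-17) - x(117, -80))/W(B) = (-12*(-36)*(-17) - 1*(-80))/(-21) = (432*(-17) + 80)*(-1/21) = (-7344 + 80)*(-1/21) = -7264*(-1/21) = 7264/21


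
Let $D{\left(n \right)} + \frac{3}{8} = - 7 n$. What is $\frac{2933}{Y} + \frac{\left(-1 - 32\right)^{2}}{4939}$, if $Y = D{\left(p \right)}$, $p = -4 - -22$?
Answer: $- \frac{10435247}{453939} \approx -22.988$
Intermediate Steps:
$p = 18$ ($p = -4 + 22 = 18$)
$D{\left(n \right)} = - \frac{3}{8} - 7 n$
$Y = - \frac{1011}{8}$ ($Y = - \frac{3}{8} - 126 = - \frac{1011}{8} \approx -126.38$)
$\frac{2933}{Y} + \frac{\left(-1 - 32\right)^{2}}{4939} = \frac{2933}{- \frac{1011}{8}} + \frac{\left(-1 - 32\right)^{2}}{4939} = 2933 \left(- \frac{8}{1011}\right) + \left(-33\right)^{2} \cdot \frac{1}{4939} = - \frac{23464}{1011} + 1089 \cdot \frac{1}{4939} = - \frac{23464}{1011} + \frac{99}{449} = - \frac{10435247}{453939}$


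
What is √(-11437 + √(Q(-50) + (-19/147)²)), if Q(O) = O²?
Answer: √(-5043717 + 3*√54022861)/21 ≈ 106.71*I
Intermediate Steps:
√(-11437 + √(Q(-50) + (-19/147)²)) = √(-11437 + √((-50)² + (-19/147)²)) = √(-11437 + √(2500 + (-19*1/147)²)) = √(-11437 + √(2500 + (-19/147)²)) = √(-11437 + √(2500 + 361/21609)) = √(-11437 + √(54022861/21609)) = √(-11437 + √54022861/147)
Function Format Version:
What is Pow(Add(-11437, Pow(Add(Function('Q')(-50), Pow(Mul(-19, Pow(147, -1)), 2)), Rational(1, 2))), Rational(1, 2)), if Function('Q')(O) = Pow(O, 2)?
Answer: Mul(Rational(1, 21), Pow(Add(-5043717, Mul(3, Pow(54022861, Rational(1, 2)))), Rational(1, 2))) ≈ Mul(106.71, I)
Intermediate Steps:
Pow(Add(-11437, Pow(Add(Function('Q')(-50), Pow(Mul(-19, Pow(147, -1)), 2)), Rational(1, 2))), Rational(1, 2)) = Pow(Add(-11437, Pow(Add(Pow(-50, 2), Pow(Mul(-19, Pow(147, -1)), 2)), Rational(1, 2))), Rational(1, 2)) = Pow(Add(-11437, Pow(Add(2500, Pow(Mul(-19, Rational(1, 147)), 2)), Rational(1, 2))), Rational(1, 2)) = Pow(Add(-11437, Pow(Add(2500, Pow(Rational(-19, 147), 2)), Rational(1, 2))), Rational(1, 2)) = Pow(Add(-11437, Pow(Add(2500, Rational(361, 21609)), Rational(1, 2))), Rational(1, 2)) = Pow(Add(-11437, Pow(Rational(54022861, 21609), Rational(1, 2))), Rational(1, 2)) = Pow(Add(-11437, Mul(Rational(1, 147), Pow(54022861, Rational(1, 2)))), Rational(1, 2))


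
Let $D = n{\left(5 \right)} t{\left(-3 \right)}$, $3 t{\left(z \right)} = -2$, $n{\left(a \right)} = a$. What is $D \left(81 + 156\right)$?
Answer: $-790$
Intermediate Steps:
$t{\left(z \right)} = - \frac{2}{3}$ ($t{\left(z \right)} = \frac{1}{3} \left(-2\right) = - \frac{2}{3}$)
$D = - \frac{10}{3}$ ($D = 5 \left(- \frac{2}{3}\right) = - \frac{10}{3} \approx -3.3333$)
$D \left(81 + 156\right) = - \frac{10 \left(81 + 156\right)}{3} = \left(- \frac{10}{3}\right) 237 = -790$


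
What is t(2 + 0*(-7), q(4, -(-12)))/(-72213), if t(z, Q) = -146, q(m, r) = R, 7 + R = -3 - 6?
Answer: 146/72213 ≈ 0.0020218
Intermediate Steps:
R = -16 (R = -7 + (-3 - 6) = -7 - 9 = -16)
q(m, r) = -16
t(2 + 0*(-7), q(4, -(-12)))/(-72213) = -146/(-72213) = -146*(-1/72213) = 146/72213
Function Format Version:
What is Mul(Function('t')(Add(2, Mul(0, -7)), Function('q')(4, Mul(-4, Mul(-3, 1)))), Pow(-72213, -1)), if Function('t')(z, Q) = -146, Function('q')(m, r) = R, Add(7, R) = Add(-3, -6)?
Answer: Rational(146, 72213) ≈ 0.0020218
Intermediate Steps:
R = -16 (R = Add(-7, Add(-3, -6)) = Add(-7, -9) = -16)
Function('q')(m, r) = -16
Mul(Function('t')(Add(2, Mul(0, -7)), Function('q')(4, Mul(-4, Mul(-3, 1)))), Pow(-72213, -1)) = Mul(-146, Pow(-72213, -1)) = Mul(-146, Rational(-1, 72213)) = Rational(146, 72213)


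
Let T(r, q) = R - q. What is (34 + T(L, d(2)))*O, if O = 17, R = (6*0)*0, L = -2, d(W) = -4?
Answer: 646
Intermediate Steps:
R = 0 (R = 0*0 = 0)
T(r, q) = -q (T(r, q) = 0 - q = -q)
(34 + T(L, d(2)))*O = (34 - 1*(-4))*17 = (34 + 4)*17 = 38*17 = 646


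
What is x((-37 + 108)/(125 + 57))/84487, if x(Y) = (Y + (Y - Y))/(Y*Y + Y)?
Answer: 14/1644247 ≈ 8.5145e-6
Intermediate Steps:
x(Y) = Y/(Y + Y²) (x(Y) = (Y + 0)/(Y² + Y) = Y/(Y + Y²))
x((-37 + 108)/(125 + 57))/84487 = 1/((1 + (-37 + 108)/(125 + 57))*84487) = (1/84487)/(1 + 71/182) = (1/84487)/(253/182) = (182/253)*(1/84487) = 14/1644247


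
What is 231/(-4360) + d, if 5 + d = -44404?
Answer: -193623471/4360 ≈ -44409.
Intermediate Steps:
d = -44409 (d = -5 - 44404 = -44409)
231/(-4360) + d = 231/(-4360) - 44409 = 231*(-1/4360) - 44409 = -231/4360 - 44409 = -193623471/4360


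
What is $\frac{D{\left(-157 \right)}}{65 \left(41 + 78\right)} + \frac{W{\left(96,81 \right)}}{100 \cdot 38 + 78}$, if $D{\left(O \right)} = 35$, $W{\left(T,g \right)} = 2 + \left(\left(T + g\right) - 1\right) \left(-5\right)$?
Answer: $- \frac{95080}{428519} \approx -0.22188$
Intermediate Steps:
$W{\left(T,g \right)} = 7 - 5 T - 5 g$ ($W{\left(T,g \right)} = 2 + \left(-1 + T + g\right) \left(-5\right) = 2 - \left(-5 + 5 T + 5 g\right) = 7 - 5 T - 5 g$)
$\frac{D{\left(-157 \right)}}{65 \left(41 + 78\right)} + \frac{W{\left(96,81 \right)}}{100 \cdot 38 + 78} = \frac{35}{65 \left(41 + 78\right)} + \frac{7 - 480 - 405}{100 \cdot 38 + 78} = \frac{35}{65 \cdot 119} + \frac{7 - 480 - 405}{3800 + 78} = \frac{35}{7735} - \frac{878}{3878} = 35 \cdot \frac{1}{7735} - \frac{439}{1939} = \frac{1}{221} - \frac{439}{1939} = - \frac{95080}{428519}$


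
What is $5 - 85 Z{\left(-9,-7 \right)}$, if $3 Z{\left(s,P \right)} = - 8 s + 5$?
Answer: $- \frac{6530}{3} \approx -2176.7$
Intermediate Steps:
$Z{\left(s,P \right)} = \frac{5}{3} - \frac{8 s}{3}$ ($Z{\left(s,P \right)} = \frac{- 8 s + 5}{3} = \frac{5 - 8 s}{3} = \frac{5}{3} - \frac{8 s}{3}$)
$5 - 85 Z{\left(-9,-7 \right)} = 5 - 85 \left(\frac{5}{3} - -24\right) = 5 - 85 \left(\frac{5}{3} + 24\right) = 5 - \frac{6545}{3} = - \frac{6530}{3}$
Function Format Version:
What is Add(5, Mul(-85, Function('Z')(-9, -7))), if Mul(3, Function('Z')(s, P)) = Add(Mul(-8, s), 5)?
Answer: Rational(-6530, 3) ≈ -2176.7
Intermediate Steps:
Function('Z')(s, P) = Add(Rational(5, 3), Mul(Rational(-8, 3), s)) (Function('Z')(s, P) = Mul(Rational(1, 3), Add(Mul(-8, s), 5)) = Mul(Rational(1, 3), Add(5, Mul(-8, s))) = Add(Rational(5, 3), Mul(Rational(-8, 3), s)))
Add(5, Mul(-85, Function('Z')(-9, -7))) = Add(5, Mul(-85, Add(Rational(5, 3), Mul(Rational(-8, 3), -9)))) = Add(5, Mul(-85, Add(Rational(5, 3), 24))) = Add(5, Mul(-85, Rational(77, 3))) = Add(5, Rational(-6545, 3)) = Rational(-6530, 3)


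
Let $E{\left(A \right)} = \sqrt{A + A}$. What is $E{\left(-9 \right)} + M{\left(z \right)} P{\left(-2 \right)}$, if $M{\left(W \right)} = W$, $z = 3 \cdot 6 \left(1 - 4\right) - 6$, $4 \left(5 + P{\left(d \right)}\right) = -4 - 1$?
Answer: $375 + 3 i \sqrt{2} \approx 375.0 + 4.2426 i$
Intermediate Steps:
$P{\left(d \right)} = - \frac{25}{4}$ ($P{\left(d \right)} = -5 + \frac{-4 - 1}{4} = -5 + \frac{1}{4} \left(-5\right) = -5 - \frac{5}{4} = - \frac{25}{4}$)
$E{\left(A \right)} = \sqrt{2} \sqrt{A}$ ($E{\left(A \right)} = \sqrt{2 A} = \sqrt{2} \sqrt{A}$)
$z = -60$ ($z = 3 \cdot 6 \left(-3\right) - 6 = 3 \left(-18\right) - 6 = -54 - 6 = -60$)
$E{\left(-9 \right)} + M{\left(z \right)} P{\left(-2 \right)} = \sqrt{2} \sqrt{-9} - -375 = \sqrt{2} \cdot 3 i + 375 = 3 i \sqrt{2} + 375 = 375 + 3 i \sqrt{2}$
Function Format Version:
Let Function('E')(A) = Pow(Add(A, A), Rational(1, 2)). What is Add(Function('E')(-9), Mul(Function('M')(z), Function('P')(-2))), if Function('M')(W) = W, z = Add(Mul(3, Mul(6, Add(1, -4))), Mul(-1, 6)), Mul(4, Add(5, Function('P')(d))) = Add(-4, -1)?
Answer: Add(375, Mul(3, I, Pow(2, Rational(1, 2)))) ≈ Add(375.00, Mul(4.2426, I))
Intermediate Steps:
Function('P')(d) = Rational(-25, 4) (Function('P')(d) = Add(-5, Mul(Rational(1, 4), Add(-4, -1))) = Add(-5, Mul(Rational(1, 4), -5)) = Add(-5, Rational(-5, 4)) = Rational(-25, 4))
Function('E')(A) = Mul(Pow(2, Rational(1, 2)), Pow(A, Rational(1, 2))) (Function('E')(A) = Pow(Mul(2, A), Rational(1, 2)) = Mul(Pow(2, Rational(1, 2)), Pow(A, Rational(1, 2))))
z = -60 (z = Add(Mul(3, Mul(6, -3)), -6) = Add(Mul(3, -18), -6) = Add(-54, -6) = -60)
Add(Function('E')(-9), Mul(Function('M')(z), Function('P')(-2))) = Add(Mul(Pow(2, Rational(1, 2)), Pow(-9, Rational(1, 2))), Mul(-60, Rational(-25, 4))) = Add(Mul(Pow(2, Rational(1, 2)), Mul(3, I)), 375) = Add(Mul(3, I, Pow(2, Rational(1, 2))), 375) = Add(375, Mul(3, I, Pow(2, Rational(1, 2))))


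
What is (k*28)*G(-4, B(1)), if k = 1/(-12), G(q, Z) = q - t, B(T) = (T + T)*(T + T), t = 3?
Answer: 49/3 ≈ 16.333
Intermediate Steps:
B(T) = 4*T**2 (B(T) = (2*T)*(2*T) = 4*T**2)
G(q, Z) = -3 + q (G(q, Z) = q - 1*3 = q - 3 = -3 + q)
k = -1/12 ≈ -0.083333
(k*28)*G(-4, B(1)) = (-1/12*28)*(-3 - 4) = -7/3*(-7) = 49/3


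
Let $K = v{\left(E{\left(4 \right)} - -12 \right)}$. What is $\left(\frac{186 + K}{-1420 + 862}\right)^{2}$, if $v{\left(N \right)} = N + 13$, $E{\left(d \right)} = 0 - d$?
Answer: $\frac{529}{3844} \approx 0.13762$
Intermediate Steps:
$E{\left(d \right)} = - d$
$v{\left(N \right)} = 13 + N$
$K = 21$ ($K = 13 - -8 = 13 + \left(-4 + 12\right) = 13 + 8 = 21$)
$\left(\frac{186 + K}{-1420 + 862}\right)^{2} = \left(\frac{186 + 21}{-1420 + 862}\right)^{2} = \left(\frac{207}{-558}\right)^{2} = \left(207 \left(- \frac{1}{558}\right)\right)^{2} = \left(- \frac{23}{62}\right)^{2} = \frac{529}{3844}$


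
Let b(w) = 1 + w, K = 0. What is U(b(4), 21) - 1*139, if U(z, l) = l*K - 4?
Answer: -143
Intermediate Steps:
U(z, l) = -4 (U(z, l) = l*0 - 4 = 0 - 4 = -4)
U(b(4), 21) - 1*139 = -4 - 1*139 = -4 - 139 = -143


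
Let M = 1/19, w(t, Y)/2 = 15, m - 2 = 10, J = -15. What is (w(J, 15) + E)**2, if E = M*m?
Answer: 338724/361 ≈ 938.29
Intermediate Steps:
m = 12 (m = 2 + 10 = 12)
w(t, Y) = 30 (w(t, Y) = 2*15 = 30)
M = 1/19 ≈ 0.052632
E = 12/19 (E = (1/19)*12 = 12/19 ≈ 0.63158)
(w(J, 15) + E)**2 = (30 + 12/19)**2 = (582/19)**2 = 338724/361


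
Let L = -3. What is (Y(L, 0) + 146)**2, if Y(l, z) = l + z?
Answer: 20449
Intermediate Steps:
(Y(L, 0) + 146)**2 = ((-3 + 0) + 146)**2 = (-3 + 146)**2 = 143**2 = 20449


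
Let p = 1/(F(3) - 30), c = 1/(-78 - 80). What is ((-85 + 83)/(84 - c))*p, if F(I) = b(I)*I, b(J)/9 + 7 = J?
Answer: 158/915837 ≈ 0.00017252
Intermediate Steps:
c = -1/158 (c = 1/(-158) = -1/158 ≈ -0.0063291)
b(J) = -63 + 9*J
F(I) = I*(-63 + 9*I) (F(I) = (-63 + 9*I)*I = I*(-63 + 9*I))
p = -1/138 (p = 1/(9*3*(-7 + 3) - 30) = 1/(9*3*(-4) - 30) = 1/(-108 - 30) = 1/(-138) = -1/138 ≈ -0.0072464)
((-85 + 83)/(84 - c))*p = ((-85 + 83)/(84 - 1*(-1/158)))*(-1/138) = -2/(84 + 1/158)*(-1/138) = -2/13273/158*(-1/138) = -2*158/13273*(-1/138) = -316/13273*(-1/138) = 158/915837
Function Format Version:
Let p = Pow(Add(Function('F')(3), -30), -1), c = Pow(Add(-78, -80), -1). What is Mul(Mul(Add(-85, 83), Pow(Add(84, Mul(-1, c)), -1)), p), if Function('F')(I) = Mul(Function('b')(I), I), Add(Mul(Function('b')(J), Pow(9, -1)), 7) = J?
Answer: Rational(158, 915837) ≈ 0.00017252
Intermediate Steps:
c = Rational(-1, 158) (c = Pow(-158, -1) = Rational(-1, 158) ≈ -0.0063291)
Function('b')(J) = Add(-63, Mul(9, J))
Function('F')(I) = Mul(I, Add(-63, Mul(9, I))) (Function('F')(I) = Mul(Add(-63, Mul(9, I)), I) = Mul(I, Add(-63, Mul(9, I))))
p = Rational(-1, 138) (p = Pow(Add(Mul(9, 3, Add(-7, 3)), -30), -1) = Pow(Add(Mul(9, 3, -4), -30), -1) = Pow(Add(-108, -30), -1) = Pow(-138, -1) = Rational(-1, 138) ≈ -0.0072464)
Mul(Mul(Add(-85, 83), Pow(Add(84, Mul(-1, c)), -1)), p) = Mul(Mul(Add(-85, 83), Pow(Add(84, Mul(-1, Rational(-1, 158))), -1)), Rational(-1, 138)) = Mul(Mul(-2, Pow(Add(84, Rational(1, 158)), -1)), Rational(-1, 138)) = Mul(Mul(-2, Pow(Rational(13273, 158), -1)), Rational(-1, 138)) = Mul(Mul(-2, Rational(158, 13273)), Rational(-1, 138)) = Mul(Rational(-316, 13273), Rational(-1, 138)) = Rational(158, 915837)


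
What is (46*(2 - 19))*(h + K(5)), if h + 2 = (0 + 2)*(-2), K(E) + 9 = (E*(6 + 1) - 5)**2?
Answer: -692070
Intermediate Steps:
K(E) = -9 + (-5 + 7*E)**2 (K(E) = -9 + (E*(6 + 1) - 5)**2 = -9 + (E*7 - 5)**2 = -9 + (7*E - 5)**2 = -9 + (-5 + 7*E)**2)
h = -6 (h = -2 + (0 + 2)*(-2) = -2 + 2*(-2) = -2 - 4 = -6)
(46*(2 - 19))*(h + K(5)) = (46*(2 - 19))*(-6 + (-9 + (-5 + 7*5)**2)) = (46*(-17))*(-6 + (-9 + (-5 + 35)**2)) = -782*(-6 + (-9 + 30**2)) = -782*(-6 + (-9 + 900)) = -782*(-6 + 891) = -782*885 = -692070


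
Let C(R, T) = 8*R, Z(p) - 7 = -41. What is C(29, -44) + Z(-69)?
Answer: 198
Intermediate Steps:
Z(p) = -34 (Z(p) = 7 - 41 = -34)
C(29, -44) + Z(-69) = 8*29 - 34 = 232 - 34 = 198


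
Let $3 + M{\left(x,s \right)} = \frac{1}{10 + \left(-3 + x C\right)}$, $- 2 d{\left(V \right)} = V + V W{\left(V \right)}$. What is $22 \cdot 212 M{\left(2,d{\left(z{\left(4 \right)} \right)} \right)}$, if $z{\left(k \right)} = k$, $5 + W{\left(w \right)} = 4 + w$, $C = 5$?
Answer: $- \frac{233200}{17} \approx -13718.0$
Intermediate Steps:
$W{\left(w \right)} = -1 + w$ ($W{\left(w \right)} = -5 + \left(4 + w\right) = -1 + w$)
$d{\left(V \right)} = - \frac{V}{2} - \frac{V \left(-1 + V\right)}{2}$ ($d{\left(V \right)} = - \frac{V + V \left(-1 + V\right)}{2} = - \frac{V}{2} - \frac{V \left(-1 + V\right)}{2}$)
$M{\left(x,s \right)} = -3 + \frac{1}{7 + 5 x}$ ($M{\left(x,s \right)} = -3 + \frac{1}{10 + \left(-3 + x 5\right)} = -3 + \frac{1}{10 + \left(-3 + 5 x\right)} = -3 + \frac{1}{7 + 5 x}$)
$22 \cdot 212 M{\left(2,d{\left(z{\left(4 \right)} \right)} \right)} = 22 \cdot 212 \frac{5 \left(-4 - 6\right)}{7 + 5 \cdot 2} = 4664 \frac{5 \left(-4 - 6\right)}{7 + 10} = 4664 \cdot 5 \cdot \frac{1}{17} \left(-10\right) = 4664 \left(- \frac{50}{17}\right) = - \frac{233200}{17}$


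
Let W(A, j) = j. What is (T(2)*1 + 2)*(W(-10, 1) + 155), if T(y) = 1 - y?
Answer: 156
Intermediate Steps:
(T(2)*1 + 2)*(W(-10, 1) + 155) = ((1 - 1*2)*1 + 2)*(1 + 155) = ((1 - 2)*1 + 2)*156 = (-1*1 + 2)*156 = (-1 + 2)*156 = 1*156 = 156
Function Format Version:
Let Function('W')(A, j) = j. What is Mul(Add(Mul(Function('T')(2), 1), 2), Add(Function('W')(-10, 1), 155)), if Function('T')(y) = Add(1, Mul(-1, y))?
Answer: 156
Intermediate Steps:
Mul(Add(Mul(Function('T')(2), 1), 2), Add(Function('W')(-10, 1), 155)) = Mul(Add(Mul(Add(1, Mul(-1, 2)), 1), 2), Add(1, 155)) = Mul(Add(Mul(Add(1, -2), 1), 2), 156) = Mul(Add(Mul(-1, 1), 2), 156) = Mul(Add(-1, 2), 156) = Mul(1, 156) = 156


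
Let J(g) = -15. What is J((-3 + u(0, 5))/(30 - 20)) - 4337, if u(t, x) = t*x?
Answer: -4352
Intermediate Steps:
J((-3 + u(0, 5))/(30 - 20)) - 4337 = -15 - 4337 = -4352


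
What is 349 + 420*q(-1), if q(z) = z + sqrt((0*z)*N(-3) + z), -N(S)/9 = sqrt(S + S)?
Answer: -71 + 420*I ≈ -71.0 + 420.0*I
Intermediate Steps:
N(S) = -9*sqrt(2)*sqrt(S) (N(S) = -9*sqrt(S + S) = -9*sqrt(2)*sqrt(S))
q(z) = z + sqrt(z) (q(z) = z + sqrt((0*z)*(-9*sqrt(2)*sqrt(-3)) + z) = z + sqrt(0*(-9*sqrt(2)*I*sqrt(3)) + z) = z + sqrt(0*(-9*I*sqrt(6)) + z) = z + sqrt(0 + z) = z + sqrt(z))
349 + 420*q(-1) = 349 + 420*(-1 + sqrt(-1)) = 349 + 420*(-1 + I) = 349 + (-420 + 420*I) = -71 + 420*I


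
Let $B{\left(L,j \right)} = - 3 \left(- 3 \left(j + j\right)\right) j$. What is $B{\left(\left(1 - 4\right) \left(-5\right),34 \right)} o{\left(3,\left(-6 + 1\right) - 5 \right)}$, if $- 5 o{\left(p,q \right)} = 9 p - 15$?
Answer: $- \frac{249696}{5} \approx -49939.0$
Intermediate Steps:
$o{\left(p,q \right)} = 3 - \frac{9 p}{5}$ ($o{\left(p,q \right)} = - \frac{9 p - 15}{5} = - \frac{-15 + 9 p}{5} = 3 - \frac{9 p}{5}$)
$B{\left(L,j \right)} = 18 j^{2}$ ($B{\left(L,j \right)} = - 3 \left(- 3 \cdot 2 j\right) j = - 3 \left(- 6 j\right) j = 18 j j = 18 j^{2}$)
$B{\left(\left(1 - 4\right) \left(-5\right),34 \right)} o{\left(3,\left(-6 + 1\right) - 5 \right)} = 18 \cdot 34^{2} \left(3 - \frac{27}{5}\right) = 18 \cdot 1156 \left(3 - \frac{27}{5}\right) = 20808 \left(- \frac{12}{5}\right) = - \frac{249696}{5}$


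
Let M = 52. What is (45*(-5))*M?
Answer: -11700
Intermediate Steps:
(45*(-5))*M = (45*(-5))*52 = -225*52 = -11700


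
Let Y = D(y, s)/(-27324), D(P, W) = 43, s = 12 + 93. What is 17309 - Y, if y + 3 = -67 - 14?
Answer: 472951159/27324 ≈ 17309.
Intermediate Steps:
y = -84 (y = -3 + (-67 - 14) = -3 - 81 = -84)
s = 105
Y = -43/27324 (Y = 43/(-27324) = 43*(-1/27324) = -43/27324 ≈ -0.0015737)
17309 - Y = 17309 - 1*(-43/27324) = 17309 + 43/27324 = 472951159/27324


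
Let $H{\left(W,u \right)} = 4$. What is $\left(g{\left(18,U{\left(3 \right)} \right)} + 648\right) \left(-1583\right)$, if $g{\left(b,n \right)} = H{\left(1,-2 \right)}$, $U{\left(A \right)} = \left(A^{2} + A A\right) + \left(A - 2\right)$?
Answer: $-1032116$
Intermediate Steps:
$U{\left(A \right)} = -2 + A + 2 A^{2}$ ($U{\left(A \right)} = \left(A^{2} + A^{2}\right) + \left(A - 2\right) = 2 A^{2} + \left(-2 + A\right) = -2 + A + 2 A^{2}$)
$g{\left(b,n \right)} = 4$
$\left(g{\left(18,U{\left(3 \right)} \right)} + 648\right) \left(-1583\right) = \left(4 + 648\right) \left(-1583\right) = 652 \left(-1583\right) = -1032116$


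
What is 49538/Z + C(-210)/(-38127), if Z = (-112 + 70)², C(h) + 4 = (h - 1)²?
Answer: 4249313/157878 ≈ 26.915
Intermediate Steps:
C(h) = -4 + (-1 + h)² (C(h) = -4 + (h - 1)² = -4 + (-1 + h)²)
Z = 1764 (Z = (-42)² = 1764)
49538/Z + C(-210)/(-38127) = 49538/1764 + (-4 + (-1 - 210)²)/(-38127) = 49538*(1/1764) + (-4 + (-211)²)*(-1/38127) = 24769/882 + (-4 + 44521)*(-1/38127) = 24769/882 + 44517*(-1/38127) = 24769/882 - 209/179 = 4249313/157878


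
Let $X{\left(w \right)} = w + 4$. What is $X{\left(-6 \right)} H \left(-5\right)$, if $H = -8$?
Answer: $-80$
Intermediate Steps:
$X{\left(w \right)} = 4 + w$
$X{\left(-6 \right)} H \left(-5\right) = \left(4 - 6\right) \left(-8\right) \left(-5\right) = \left(-2\right) \left(-8\right) \left(-5\right) = 16 \left(-5\right) = -80$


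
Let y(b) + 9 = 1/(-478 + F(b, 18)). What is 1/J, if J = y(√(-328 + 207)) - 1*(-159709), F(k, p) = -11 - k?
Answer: 38206946911/6101649343593401 - 11*I/6101649343593401 ≈ 6.2617e-6 - 1.8028e-15*I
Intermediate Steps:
y(b) = -9 + 1/(-489 - b) (y(b) = -9 + 1/(-478 + (-11 - b)) = -9 + 1/(-489 - b))
J = 159709 + (-4402 - 99*I)*(489 - 11*I)/239242 (J = (-4402 - 9*√(-328 + 207))/(489 + √(-328 + 207)) - 1*(-159709) = (-4402 - 99*I)/(489 + √(-121)) + 159709 = (-4402 - 99*I)/(489 + 11*I) + 159709 = ((489 - 11*I)/239242)*(-4402 - 99*I) + 159709 = (-4402 - 99*I)*(489 - 11*I)/239242 + 159709 = 159709 + (-4402 - 99*I)*(489 - 11*I)/239242 ≈ 1.597e+5 + 4.5979e-5*I)
1/J = 1/(38206946911/239242 + 11*I/239242) = 239242*(38206946911/239242 - 11*I/239242)/6101649343593401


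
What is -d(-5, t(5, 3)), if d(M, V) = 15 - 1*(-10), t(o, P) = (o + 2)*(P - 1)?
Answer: -25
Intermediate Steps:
t(o, P) = (-1 + P)*(2 + o) (t(o, P) = (2 + o)*(-1 + P) = (-1 + P)*(2 + o))
d(M, V) = 25 (d(M, V) = 15 + 10 = 25)
-d(-5, t(5, 3)) = -1*25 = -25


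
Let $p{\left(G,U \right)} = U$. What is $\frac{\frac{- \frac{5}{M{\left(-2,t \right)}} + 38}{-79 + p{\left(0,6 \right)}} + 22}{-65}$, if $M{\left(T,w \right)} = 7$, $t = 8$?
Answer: $- \frac{10981}{33215} \approx -0.3306$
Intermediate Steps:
$\frac{\frac{- \frac{5}{M{\left(-2,t \right)}} + 38}{-79 + p{\left(0,6 \right)}} + 22}{-65} = \frac{\frac{- \frac{5}{7} + 38}{-79 + 6} + 22}{-65} = \left(\frac{\left(-5\right) \frac{1}{7} + 38}{-73} + 22\right) \left(- \frac{1}{65}\right) = \left(\left(- \frac{5}{7} + 38\right) \left(- \frac{1}{73}\right) + 22\right) \left(- \frac{1}{65}\right) = \left(\frac{261}{7} \left(- \frac{1}{73}\right) + 22\right) \left(- \frac{1}{65}\right) = \left(- \frac{261}{511} + 22\right) \left(- \frac{1}{65}\right) = \frac{10981}{511} \left(- \frac{1}{65}\right) = - \frac{10981}{33215}$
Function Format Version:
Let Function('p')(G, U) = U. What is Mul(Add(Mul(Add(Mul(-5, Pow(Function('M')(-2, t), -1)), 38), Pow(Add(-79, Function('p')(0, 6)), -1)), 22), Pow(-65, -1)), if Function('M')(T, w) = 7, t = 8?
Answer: Rational(-10981, 33215) ≈ -0.33060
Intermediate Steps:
Mul(Add(Mul(Add(Mul(-5, Pow(Function('M')(-2, t), -1)), 38), Pow(Add(-79, Function('p')(0, 6)), -1)), 22), Pow(-65, -1)) = Mul(Add(Mul(Add(Mul(-5, Pow(7, -1)), 38), Pow(Add(-79, 6), -1)), 22), Pow(-65, -1)) = Mul(Add(Mul(Add(Mul(-5, Rational(1, 7)), 38), Pow(-73, -1)), 22), Rational(-1, 65)) = Mul(Add(Mul(Add(Rational(-5, 7), 38), Rational(-1, 73)), 22), Rational(-1, 65)) = Mul(Add(Mul(Rational(261, 7), Rational(-1, 73)), 22), Rational(-1, 65)) = Mul(Add(Rational(-261, 511), 22), Rational(-1, 65)) = Mul(Rational(10981, 511), Rational(-1, 65)) = Rational(-10981, 33215)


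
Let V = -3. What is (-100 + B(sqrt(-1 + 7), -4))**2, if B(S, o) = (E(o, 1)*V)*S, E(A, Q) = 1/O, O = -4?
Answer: 80027/8 - 150*sqrt(6) ≈ 9636.0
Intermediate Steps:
E(A, Q) = -1/4 (E(A, Q) = 1/(-4) = -1/4)
B(S, o) = 3*S/4 (B(S, o) = (-1/4*(-3))*S = 3*S/4)
(-100 + B(sqrt(-1 + 7), -4))**2 = (-100 + 3*sqrt(-1 + 7)/4)**2 = (-100 + 3*sqrt(6)/4)**2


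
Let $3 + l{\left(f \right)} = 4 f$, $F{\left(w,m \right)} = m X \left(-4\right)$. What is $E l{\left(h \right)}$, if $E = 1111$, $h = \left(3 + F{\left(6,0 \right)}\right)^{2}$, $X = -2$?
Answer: $36663$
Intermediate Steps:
$F{\left(w,m \right)} = 8 m$ ($F{\left(w,m \right)} = m \left(-2\right) \left(-4\right) = - 2 m \left(-4\right) = 8 m$)
$h = 9$ ($h = \left(3 + 8 \cdot 0\right)^{2} = \left(3 + 0\right)^{2} = 3^{2} = 9$)
$l{\left(f \right)} = -3 + 4 f$
$E l{\left(h \right)} = 1111 \left(-3 + 4 \cdot 9\right) = 1111 \left(-3 + 36\right) = 1111 \cdot 33 = 36663$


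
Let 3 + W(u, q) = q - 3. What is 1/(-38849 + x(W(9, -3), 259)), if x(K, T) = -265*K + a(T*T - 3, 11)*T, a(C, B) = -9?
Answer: -1/38795 ≈ -2.5777e-5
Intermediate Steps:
W(u, q) = -6 + q (W(u, q) = -3 + (q - 3) = -3 + (-3 + q) = -6 + q)
x(K, T) = -265*K - 9*T
1/(-38849 + x(W(9, -3), 259)) = 1/(-38849 + (-265*(-6 - 3) - 9*259)) = 1/(-38849 + (-265*(-9) - 2331)) = 1/(-38849 + (2385 - 2331)) = 1/(-38849 + 54) = 1/(-38795) = -1/38795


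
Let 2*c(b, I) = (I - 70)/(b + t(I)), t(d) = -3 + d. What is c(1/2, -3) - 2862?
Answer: -31409/11 ≈ -2855.4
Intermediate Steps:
c(b, I) = (-70 + I)/(2*(-3 + I + b)) (c(b, I) = ((I - 70)/(b + (-3 + I)))/2 = ((-70 + I)/(-3 + I + b))/2 = (-70 + I)/(2*(-3 + I + b)))
c(1/2, -3) - 2862 = (-35 + (½)*(-3))/(-3 - 3 + 1/2) - 2862 = (-35 - 3/2)/(-3 - 3 + ½) - 2862 = -73/2/(-11/2) - 2862 = -2/11*(-73/2) - 2862 = 73/11 - 2862 = -31409/11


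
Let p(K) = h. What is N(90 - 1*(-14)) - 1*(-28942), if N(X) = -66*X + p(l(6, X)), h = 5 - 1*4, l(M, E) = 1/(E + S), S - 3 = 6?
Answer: 22079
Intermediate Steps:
S = 9 (S = 3 + 6 = 9)
l(M, E) = 1/(9 + E) (l(M, E) = 1/(E + 9) = 1/(9 + E))
h = 1 (h = 5 - 4 = 1)
p(K) = 1
N(X) = 1 - 66*X (N(X) = -66*X + 1 = 1 - 66*X)
N(90 - 1*(-14)) - 1*(-28942) = (1 - 66*(90 - 1*(-14))) - 1*(-28942) = (1 - 66*(90 + 14)) + 28942 = (1 - 66*104) + 28942 = (1 - 6864) + 28942 = -6863 + 28942 = 22079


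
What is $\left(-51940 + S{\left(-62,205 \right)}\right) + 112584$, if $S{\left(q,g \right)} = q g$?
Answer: $47934$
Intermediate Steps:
$S{\left(q,g \right)} = g q$
$\left(-51940 + S{\left(-62,205 \right)}\right) + 112584 = \left(-51940 + 205 \left(-62\right)\right) + 112584 = \left(-51940 - 12710\right) + 112584 = -64650 + 112584 = 47934$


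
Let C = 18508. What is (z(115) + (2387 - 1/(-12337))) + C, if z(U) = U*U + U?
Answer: 422357196/12337 ≈ 34235.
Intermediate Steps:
z(U) = U + U**2 (z(U) = U**2 + U = U + U**2)
(z(115) + (2387 - 1/(-12337))) + C = (115*(1 + 115) + (2387 - 1/(-12337))) + 18508 = (115*116 + (2387 - 1*(-1/12337))) + 18508 = (13340 + (2387 + 1/12337)) + 18508 = (13340 + 29448420/12337) + 18508 = 194024000/12337 + 18508 = 422357196/12337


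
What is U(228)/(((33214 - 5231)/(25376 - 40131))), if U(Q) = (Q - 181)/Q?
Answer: -693485/6380124 ≈ -0.10869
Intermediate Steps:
U(Q) = (-181 + Q)/Q
U(228)/(((33214 - 5231)/(25376 - 40131))) = ((-181 + 228)/228)/(((33214 - 5231)/(25376 - 40131))) = ((1/228)*47)/((27983/(-14755))) = 47/(228*((27983*(-1/14755)))) = 47/(228*(-27983/14755)) = (47/228)*(-14755/27983) = -693485/6380124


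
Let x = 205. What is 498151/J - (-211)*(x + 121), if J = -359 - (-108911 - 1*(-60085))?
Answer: 196138189/2851 ≈ 68796.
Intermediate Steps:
J = 48467 (J = -359 - (-108911 + 60085) = -359 - 1*(-48826) = -359 + 48826 = 48467)
498151/J - (-211)*(x + 121) = 498151/48467 - (-211)*(205 + 121) = 498151*(1/48467) - (-211)*326 = 29303/2851 - 1*(-68786) = 29303/2851 + 68786 = 196138189/2851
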